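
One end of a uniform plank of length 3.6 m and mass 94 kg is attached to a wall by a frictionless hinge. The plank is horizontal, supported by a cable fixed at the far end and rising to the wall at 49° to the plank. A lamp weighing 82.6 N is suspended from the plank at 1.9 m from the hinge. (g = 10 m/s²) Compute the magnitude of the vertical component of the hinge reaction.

Take torques about the hinge: T sin 49° · 3.6 = 94×10×1.8 + 82.6×1.9 = 1848.9 N·m.
So T = 1848.9 / (0.7547 × 3.6) = 680.52 N.
ΣF_y = 0: H_y = (94×10 + 82.6) − T sin 49° = 1022.6 − 513.59 = 509.01 N.

|H_y| ≈ 509 N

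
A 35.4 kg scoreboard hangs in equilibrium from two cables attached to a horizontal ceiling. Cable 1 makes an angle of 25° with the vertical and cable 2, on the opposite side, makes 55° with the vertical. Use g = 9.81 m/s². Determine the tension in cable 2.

Angles from the horizontal: cable 1 is 90° − 25° = 65°, cable 2 is 90° − 55° = 35°.
Weight W = 35.4 × 9.81 = 347.3 N acts straight down.
Horizontal: T_1 cos 65° = T_2 cos 35°  →  T_1 = 1.938 T_2.
Vertical: T_1 sin 65° + T_2 sin 35° = 347.3.
Substituting the horizontal relation into the vertical equation gives 2.33 T_2 = 347.3, so T_2 = 149 N.

T_2 ≈ 149 N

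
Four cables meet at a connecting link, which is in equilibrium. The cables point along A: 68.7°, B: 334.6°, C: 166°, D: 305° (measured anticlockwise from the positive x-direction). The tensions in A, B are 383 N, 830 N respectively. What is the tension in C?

T_C ≈ 1110 N

Resolve: ΣF_x = 383 cos 68.7° + 830 cos 334.6° + T_C cos 166° + T_D cos 305° = 0.
        ΣF_y = 383 sin 68.7° + 830 sin 334.6° + T_C sin 166° + T_D sin 305° = 0.
The known terms sum to (888.9, 0.8216) N, so -0.9703 T_C + 0.5736 T_D = -888.9 and 0.2419 T_C − 0.8192 T_D = -0.8216.
Solving simultaneously: T_C = 1111 N, T_D = 329 N.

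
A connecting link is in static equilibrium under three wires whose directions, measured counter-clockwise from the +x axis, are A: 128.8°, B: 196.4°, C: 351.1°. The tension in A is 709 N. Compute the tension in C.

T_C ≈ 1530 N

Resolve: ΣF_x = 709 cos 128.8° + T_B cos 196.4° + T_C cos 351.1° = 0.
        ΣF_y = 709 sin 128.8° + T_B sin 196.4° + T_C sin 351.1° = 0.
The known terms sum to (-444.3, 552.6) N, so -0.9593 T_B + 0.9880 T_C = 444.3 and -0.2823 T_B − 0.1547 T_C = -552.6.
Solving simultaneously: T_B = 1117 N, T_C = 1534 N.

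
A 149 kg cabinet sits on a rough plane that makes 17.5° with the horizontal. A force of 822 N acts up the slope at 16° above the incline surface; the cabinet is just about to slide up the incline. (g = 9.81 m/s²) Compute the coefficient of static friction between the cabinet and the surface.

μ ≈ 0.300

On the verge of sliding up the incline, friction is at its maximum μN and acts down the slope.
Perpendicular to incline: N = W cos 17.5° − P sin 16° = 1394 − 226.6 = 1167 N.
Along incline: P cos 16° − μN = W sin 17.5° → μ = −(W sin 17.5° − P cos 16°) / N = 0.3003.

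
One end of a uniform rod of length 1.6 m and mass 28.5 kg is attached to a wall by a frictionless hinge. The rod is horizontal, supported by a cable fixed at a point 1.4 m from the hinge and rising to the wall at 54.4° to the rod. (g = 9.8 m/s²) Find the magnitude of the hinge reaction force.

Take torques about the hinge: T sin 54.4° · 1.4 = 28.5×9.8×0.8 = 223.44 N·m.
So T = 223.44 / (0.8131 × 1.4) = 196.29 N.
ΣF_x = 0: H_x = T cos 54.4° = 114.26 N.
ΣF_y = 0: H_y = (28.5×9.8) − T sin 54.4° = 279.3 − 159.6 = 119.7 N.
|H| = √(H_x² + H_y²) = √((114.26)² + (119.7)²) = 165.48 N.

|H| ≈ 165 N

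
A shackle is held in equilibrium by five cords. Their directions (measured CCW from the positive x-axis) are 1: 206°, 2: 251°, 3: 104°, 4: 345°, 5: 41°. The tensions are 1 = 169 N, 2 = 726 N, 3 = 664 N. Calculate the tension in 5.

Resolve: ΣF_x = 169 cos 206° + 726 cos 251° + 664 cos 104° + T_4 cos 345° + T_5 cos 41° = 0.
        ΣF_y = 169 sin 206° + 726 sin 251° + 664 sin 104° + T_4 sin 345° + T_5 sin 41° = 0.
The known terms sum to (-548.9, -116.3) N, so 0.9659 T_4 + 0.7547 T_5 = 548.9 and -0.2588 T_4 + 0.6561 T_5 = 116.3.
Solving simultaneously: T_4 = 328.5 N, T_5 = 306.8 N.

T_5 ≈ 307 N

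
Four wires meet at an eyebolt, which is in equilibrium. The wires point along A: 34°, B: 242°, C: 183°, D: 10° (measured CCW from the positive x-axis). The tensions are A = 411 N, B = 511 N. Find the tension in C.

T_C ≈ 1930 N

Resolve: ΣF_x = 411 cos 34° + 511 cos 242° + T_C cos 183° + T_D cos 10° = 0.
        ΣF_y = 411 sin 34° + 511 sin 242° + T_C sin 183° + T_D sin 10° = 0.
The known terms sum to (100.8, -221.4) N, so -0.9986 T_C + 0.9848 T_D = -100.8 and -0.0523 T_C + 0.1736 T_D = 221.4.
Solving simultaneously: T_C = 1932 N, T_D = 1857 N.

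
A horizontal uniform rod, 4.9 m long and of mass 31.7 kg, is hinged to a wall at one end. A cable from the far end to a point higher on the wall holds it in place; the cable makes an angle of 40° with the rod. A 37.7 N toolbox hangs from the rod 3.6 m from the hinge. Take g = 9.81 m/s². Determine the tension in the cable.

T ≈ 285 N

Take torques about the hinge: T sin 40° · 4.9 = 31.7×9.81×2.45 + 37.7×3.6 = 897.61 N·m.
So T = 897.61 / (0.6428 × 4.9) = 284.99 N.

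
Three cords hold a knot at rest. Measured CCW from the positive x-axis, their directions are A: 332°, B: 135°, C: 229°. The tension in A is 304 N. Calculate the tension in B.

Resolve: ΣF_x = 304 cos 332° + T_B cos 135° + T_C cos 229° = 0.
        ΣF_y = 304 sin 332° + T_B sin 135° + T_C sin 229° = 0.
The known terms sum to (268.4, -142.7) N, so -0.7071 T_B − 0.6561 T_C = -268.4 and 0.7071 T_B − 0.7547 T_C = 142.7.
Solving simultaneously: T_B = 296.9 N, T_C = 89.10 N.

T_B ≈ 297 N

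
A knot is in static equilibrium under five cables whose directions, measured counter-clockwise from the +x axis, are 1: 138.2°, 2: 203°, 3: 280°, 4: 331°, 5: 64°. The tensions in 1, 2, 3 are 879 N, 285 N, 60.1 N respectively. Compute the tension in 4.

T_4 ≈ 999 N

Resolve: ΣF_x = 879 cos 138.2° + 285 cos 203° + 60.1 cos 280° + T_4 cos 331° + T_5 cos 64° = 0.
        ΣF_y = 879 sin 138.2° + 285 sin 203° + 60.1 sin 280° + T_4 sin 331° + T_5 sin 64° = 0.
The known terms sum to (-907.2, 415.3) N, so 0.8746 T_4 + 0.4384 T_5 = 907.2 and -0.4848 T_4 + 0.8988 T_5 = -415.3.
Solving simultaneously: T_4 = 998.8 N, T_5 = 76.65 N.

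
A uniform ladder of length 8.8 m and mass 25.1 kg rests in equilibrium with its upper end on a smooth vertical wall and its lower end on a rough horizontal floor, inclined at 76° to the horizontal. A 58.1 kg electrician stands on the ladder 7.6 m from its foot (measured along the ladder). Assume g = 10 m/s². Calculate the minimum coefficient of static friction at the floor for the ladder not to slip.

ΣF_y = 0: N_floor = 25.1×10 + 58.1×10 = 832 N.
Torques about the foot: N_wall · 8.8 sin 76° = 25.1×10×4.4 cos 76° + 58.1×10×7.6 cos 76° → N_wall = 156.4 N.
ΣF_x = 0: f_floor = N_wall = 156.4 N.
μ_min = f_floor / N_floor = 156.4 / 832 = 0.188.

μ_min ≈ 0.188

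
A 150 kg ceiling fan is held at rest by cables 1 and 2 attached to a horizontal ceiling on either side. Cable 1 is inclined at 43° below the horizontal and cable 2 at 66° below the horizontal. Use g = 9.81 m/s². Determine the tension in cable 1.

T_1 ≈ 633 N

Weight W = 150 × 9.81 = 1472 N acts straight down.
Horizontal: T_1 cos 43° = T_2 cos 66°  →  T_2 = 1.798 T_1.
Vertical: T_1 sin 43° + T_2 sin 66° = 1472.
Substituting the horizontal relation into the vertical equation gives 2.325 T_1 = 1472, so T_1 = 633 N.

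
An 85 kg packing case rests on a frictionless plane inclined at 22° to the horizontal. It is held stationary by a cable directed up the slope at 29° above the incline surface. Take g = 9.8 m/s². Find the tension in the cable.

Take axes along and perpendicular to the incline. Weight components: W sin 22° = 312 N down-slope, W cos 22° = 772.3 N into the surface.
Along incline: T cos 29° = W sin 22° → T = 356.8 N.
Perpendicular: N = W cos 22° − T sin 29° = 599.4 N.

T ≈ 357 N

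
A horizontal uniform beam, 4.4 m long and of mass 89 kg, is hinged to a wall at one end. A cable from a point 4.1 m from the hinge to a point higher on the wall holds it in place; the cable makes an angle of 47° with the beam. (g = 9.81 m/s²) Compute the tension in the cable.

Take torques about the hinge: T sin 47° · 4.1 = 89×9.81×2.2 = 1920.8 N·m.
So T = 1920.8 / (0.7314 × 4.1) = 640.58 N.

T ≈ 641 N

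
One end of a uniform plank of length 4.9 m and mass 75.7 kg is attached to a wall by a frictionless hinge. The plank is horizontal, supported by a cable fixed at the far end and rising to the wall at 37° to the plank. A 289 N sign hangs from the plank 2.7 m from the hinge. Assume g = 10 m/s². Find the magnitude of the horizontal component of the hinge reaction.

Take torques about the hinge: T sin 37° · 4.9 = 75.7×10×2.45 + 289×2.7 = 2635 N·m.
So T = 2635 / (0.6018 × 4.9) = 893.54 N.
ΣF_x = 0: H_x = T cos 37° = 713.61 N.

H_x ≈ 714 N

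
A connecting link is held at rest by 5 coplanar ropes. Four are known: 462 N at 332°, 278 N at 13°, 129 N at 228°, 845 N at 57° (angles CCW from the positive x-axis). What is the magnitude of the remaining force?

Sum the known components: ΣF_x = 1053 N, ΣF_y = 458.5 N.
For equilibrium the remaining force must supply (−ΣF_x, −ΣF_y) = (-1053, -458.5) N.
Magnitude = √((-1053)² + (-458.5)²) = 1148 N; direction = atan2(-458.5, -1053) = 203.5°.

F ≈ 1150 N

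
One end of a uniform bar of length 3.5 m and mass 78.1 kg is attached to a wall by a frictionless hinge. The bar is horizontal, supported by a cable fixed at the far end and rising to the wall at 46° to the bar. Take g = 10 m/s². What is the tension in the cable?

T ≈ 543 N

Take torques about the hinge: T sin 46° · 3.5 = 78.1×10×1.75 = 1366.8 N·m.
So T = 1366.8 / (0.7193 × 3.5) = 542.86 N.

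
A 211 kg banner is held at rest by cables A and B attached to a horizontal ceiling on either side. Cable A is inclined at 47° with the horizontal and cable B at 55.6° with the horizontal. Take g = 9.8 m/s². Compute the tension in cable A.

Weight W = 211 × 9.8 = 2068 N acts straight down.
Horizontal: T_A cos 47° = T_B cos 55.6°  →  T_B = 1.207 T_A.
Vertical: T_A sin 47° + T_B sin 55.6° = 2068.
Substituting the horizontal relation into the vertical equation gives 1.727 T_A = 2068, so T_A = 1197 N.

T_A ≈ 1200 N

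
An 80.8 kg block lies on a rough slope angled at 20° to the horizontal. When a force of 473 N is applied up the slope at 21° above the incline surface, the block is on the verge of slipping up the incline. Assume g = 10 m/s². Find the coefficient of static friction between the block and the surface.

On the verge of sliding up the incline, friction is at its maximum μN and acts down the slope.
Perpendicular to incline: N = W cos 20° − P sin 21° = 759.3 − 169.5 = 589.8 N.
Along incline: P cos 21° − μN = W sin 20° → μ = −(W sin 20° − P cos 21°) / N = 0.2802.

μ ≈ 0.280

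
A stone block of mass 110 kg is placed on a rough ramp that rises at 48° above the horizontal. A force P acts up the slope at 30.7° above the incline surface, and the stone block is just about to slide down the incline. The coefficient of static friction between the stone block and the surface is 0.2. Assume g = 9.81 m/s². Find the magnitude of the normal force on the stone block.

N ≈ 279 N

On the verge of sliding down the incline, friction equals μN and acts up the slope.
Perpendicular: N + P sin 30.7° = W cos 48° = 722.1 N.
Along incline: P cos 30.7° + μN = W sin 48° with W sin 48° = 801.9 N.
Solving the pair for P and N: P = 867.7 N, N = 279 N (and f = μN = 55.81 N).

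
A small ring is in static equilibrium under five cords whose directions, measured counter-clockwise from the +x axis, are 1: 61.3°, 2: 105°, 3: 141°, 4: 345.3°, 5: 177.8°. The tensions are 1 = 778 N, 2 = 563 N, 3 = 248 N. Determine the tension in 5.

Resolve: ΣF_x = 778 cos 61.3° + 563 cos 105° + 248 cos 141° + T_4 cos 345.3° + T_5 cos 177.8° = 0.
        ΣF_y = 778 sin 61.3° + 563 sin 105° + 248 sin 141° + T_4 sin 345.3° + T_5 sin 177.8° = 0.
The known terms sum to (35.17, 1382) N, so 0.9673 T_4 − 0.9993 T_5 = -35.17 and -0.2538 T_4 + 0.0384 T_5 = -1382.
Solving simultaneously: T_4 = 6388 N, T_5 = 6219 N.

T_5 ≈ 6220 N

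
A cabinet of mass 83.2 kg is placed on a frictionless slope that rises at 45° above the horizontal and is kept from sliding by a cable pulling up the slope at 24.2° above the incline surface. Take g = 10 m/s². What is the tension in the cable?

Take axes along and perpendicular to the incline. Weight components: W sin 45° = 588.3 N down-slope, W cos 45° = 588.3 N into the surface.
Along incline: T cos 24.2° = W sin 45° → T = 645 N.
Perpendicular: N = W cos 45° − T sin 24.2° = 323.9 N.

T ≈ 645 N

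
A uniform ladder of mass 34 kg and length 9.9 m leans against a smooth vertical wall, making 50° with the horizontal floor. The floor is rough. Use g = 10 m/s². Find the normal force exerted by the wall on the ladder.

N_wall ≈ 143 N

Torques about the foot: N_wall · 9.9 sin 50° = 34×10×4.95 cos 50° → N_wall = 142.65 N.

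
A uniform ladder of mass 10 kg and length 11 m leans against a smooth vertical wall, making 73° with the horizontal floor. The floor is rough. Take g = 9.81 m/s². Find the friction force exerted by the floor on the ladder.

f ≈ 15 N

Torques about the foot: N_wall · 11 sin 73° = 10×9.81×5.5 cos 73° → N_wall = 14.996 N.
ΣF_x = 0: f_floor = N_wall = 14.996 N.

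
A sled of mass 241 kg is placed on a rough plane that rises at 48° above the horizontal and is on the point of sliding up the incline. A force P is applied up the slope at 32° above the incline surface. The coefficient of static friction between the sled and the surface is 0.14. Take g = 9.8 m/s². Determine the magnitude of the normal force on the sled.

N ≈ 445 N

On the verge of sliding up the incline, friction equals μN and acts down the slope.
Perpendicular: N + P sin 32° = W cos 48° = 1580 N.
Along incline: P cos 32° = W sin 48° + μN  with W sin 48° = 1755 N.
Solving the pair for P and N: P = 2143 N, N = 444.7 N (and f = μN = 62.26 N).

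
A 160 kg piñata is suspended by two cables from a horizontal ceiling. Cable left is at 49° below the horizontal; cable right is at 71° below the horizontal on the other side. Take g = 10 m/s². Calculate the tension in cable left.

Weight W = 160 × 10 = 1600 N acts straight down.
Horizontal: T_left cos 49° = T_right cos 71°  →  T_right = 2.015 T_left.
Vertical: T_left sin 49° + T_right sin 71° = 1600.
Substituting the horizontal relation into the vertical equation gives 2.66 T_left = 1600, so T_left = 601.5 N.

T_left ≈ 601 N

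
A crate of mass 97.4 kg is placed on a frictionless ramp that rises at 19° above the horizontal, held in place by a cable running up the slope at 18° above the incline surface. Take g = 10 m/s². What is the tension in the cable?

T ≈ 333 N

Take axes along and perpendicular to the incline. Weight components: W sin 19° = 317.1 N down-slope, W cos 19° = 920.9 N into the surface.
Along incline: T cos 18° = W sin 19° → T = 333.4 N.
Perpendicular: N = W cos 19° − T sin 18° = 817.9 N.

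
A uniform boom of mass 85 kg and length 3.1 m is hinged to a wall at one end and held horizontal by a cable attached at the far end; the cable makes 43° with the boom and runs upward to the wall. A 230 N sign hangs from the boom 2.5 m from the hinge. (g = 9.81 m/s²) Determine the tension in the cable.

T ≈ 883 N

Take torques about the hinge: T sin 43° · 3.1 = 85×9.81×1.55 + 230×2.5 = 1867.5 N·m.
So T = 1867.5 / (0.6820 × 3.1) = 883.3 N.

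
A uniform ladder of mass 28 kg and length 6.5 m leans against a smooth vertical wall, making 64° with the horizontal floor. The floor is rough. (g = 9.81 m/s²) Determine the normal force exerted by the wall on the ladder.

Torques about the foot: N_wall · 6.5 sin 64° = 28×9.81×3.25 cos 64° → N_wall = 66.985 N.

N_wall ≈ 67 N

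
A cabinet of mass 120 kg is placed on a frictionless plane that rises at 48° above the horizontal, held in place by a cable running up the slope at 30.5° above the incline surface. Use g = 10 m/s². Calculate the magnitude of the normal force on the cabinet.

N ≈ 278 N

Take axes along and perpendicular to the incline. Weight components: W sin 48° = 891.8 N down-slope, W cos 48° = 803 N into the surface.
Along incline: T cos 30.5° = W sin 48° → T = 1035 N.
Perpendicular: N = W cos 48° − T sin 30.5° = 277.7 N.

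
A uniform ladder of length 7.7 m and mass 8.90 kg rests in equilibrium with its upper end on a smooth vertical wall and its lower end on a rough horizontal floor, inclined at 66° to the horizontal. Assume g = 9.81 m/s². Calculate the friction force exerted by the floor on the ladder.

Torques about the foot: N_wall · 7.7 sin 66° = 8.90×9.81×3.85 cos 66° → N_wall = 19.436 N.
ΣF_x = 0: f_floor = N_wall = 19.436 N.

f ≈ 19.4 N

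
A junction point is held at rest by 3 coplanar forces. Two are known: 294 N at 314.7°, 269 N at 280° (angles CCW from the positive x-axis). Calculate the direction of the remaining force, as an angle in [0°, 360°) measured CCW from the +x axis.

θ ≈ 118°

Sum the known components: ΣF_x = 253.5 N, ΣF_y = -473.9 N.
For equilibrium the remaining force must supply (−ΣF_x, −ΣF_y) = (-253.5, 473.9) N.
Magnitude = √((-253.5)² + (473.9)²) = 537.4 N; direction = atan2(473.9, -253.5) = 118.1°.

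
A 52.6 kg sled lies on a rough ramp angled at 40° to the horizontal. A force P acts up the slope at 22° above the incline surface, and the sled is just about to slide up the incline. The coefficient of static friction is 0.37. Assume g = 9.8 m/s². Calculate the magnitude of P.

On the verge of sliding up the incline, friction equals μN and acts down the slope.
Perpendicular: N + P sin 22° = W cos 40° = 394.9 N.
Along incline: P cos 22° = W sin 40° + μN  with W sin 40° = 331.3 N.
Solving the pair for P and N: P = 448 N, N = 227.1 N (and f = μN = 84.01 N).

P ≈ 448 N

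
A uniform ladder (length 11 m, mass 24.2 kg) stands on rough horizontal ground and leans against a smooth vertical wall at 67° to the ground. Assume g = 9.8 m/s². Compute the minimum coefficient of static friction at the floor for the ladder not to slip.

ΣF_y = 0: N_floor = 24.2×9.8 = 237.16 N.
Torques about the foot: N_wall · 11 sin 67° = 24.2×9.8×5.5 cos 67° → N_wall = 50.334 N.
ΣF_x = 0: f_floor = N_wall = 50.334 N.
μ_min = f_floor / N_floor = 50.334 / 237.16 = 0.2122.

μ_min ≈ 0.212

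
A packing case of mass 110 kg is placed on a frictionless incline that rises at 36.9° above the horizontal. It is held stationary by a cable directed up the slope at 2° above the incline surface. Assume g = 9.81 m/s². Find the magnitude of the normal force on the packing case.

Take axes along and perpendicular to the incline. Weight components: W sin 36.9° = 647.9 N down-slope, W cos 36.9° = 862.9 N into the surface.
Along incline: T cos 2° = W sin 36.9° → T = 648.3 N.
Perpendicular: N = W cos 36.9° − T sin 2° = 840.3 N.

N ≈ 840 N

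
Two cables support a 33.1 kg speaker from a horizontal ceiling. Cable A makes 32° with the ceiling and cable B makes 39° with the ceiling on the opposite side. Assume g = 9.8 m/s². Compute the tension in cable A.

T_A ≈ 267 N

Weight W = 33.1 × 9.8 = 324.4 N acts straight down.
Horizontal: T_A cos 32° = T_B cos 39°  →  T_B = 1.091 T_A.
Vertical: T_A sin 32° + T_B sin 39° = 324.4.
Substituting the horizontal relation into the vertical equation gives 1.217 T_A = 324.4, so T_A = 266.6 N.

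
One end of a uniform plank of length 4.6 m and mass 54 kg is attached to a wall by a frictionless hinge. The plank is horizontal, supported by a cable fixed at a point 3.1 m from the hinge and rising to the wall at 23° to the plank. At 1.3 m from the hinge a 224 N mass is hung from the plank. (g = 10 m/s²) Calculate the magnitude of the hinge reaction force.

Take torques about the hinge: T sin 23° · 3.1 = 54×10×2.3 + 224×1.3 = 1533.2 N·m.
So T = 1533.2 / (0.3907 × 3.1) = 1265.8 N.
ΣF_x = 0: H_x = T cos 23° = 1165.2 N.
ΣF_y = 0: H_y = (54×10 + 224) − T sin 23° = 764 − 494.58 = 269.42 N.
|H| = √(H_x² + H_y²) = √((1165.2)² + (269.42)²) = 1195.9 N.

|H| ≈ 1200 N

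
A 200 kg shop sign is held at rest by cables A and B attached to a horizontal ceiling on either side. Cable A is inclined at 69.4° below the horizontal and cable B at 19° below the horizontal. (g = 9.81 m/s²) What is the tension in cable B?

T_B ≈ 691 N

Weight W = 200 × 9.81 = 1962 N acts straight down.
Horizontal: T_A cos 69.4° = T_B cos 19°  →  T_A = 2.687 T_B.
Vertical: T_A sin 69.4° + T_B sin 19° = 1962.
Substituting the horizontal relation into the vertical equation gives 2.841 T_B = 1962, so T_B = 690.6 N.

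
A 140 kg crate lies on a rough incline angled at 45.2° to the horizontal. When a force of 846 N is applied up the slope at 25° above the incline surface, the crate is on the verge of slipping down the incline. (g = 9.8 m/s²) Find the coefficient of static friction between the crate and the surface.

On the verge of sliding down the incline, friction is at its maximum μN and acts up the slope.
Perpendicular to incline: N = W cos 45.2° − P sin 25° = 966.8 − 357.5 = 609.2 N.
Along incline: P cos 25° + μN = W sin 45.2° → μ = (W sin 45.2° − P cos 25°) / N = 0.3394.

μ ≈ 0.339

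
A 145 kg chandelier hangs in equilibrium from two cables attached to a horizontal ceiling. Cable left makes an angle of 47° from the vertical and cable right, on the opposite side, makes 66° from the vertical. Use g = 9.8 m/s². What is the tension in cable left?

Angles from the horizontal: cable left is 90° − 47° = 43°, cable right is 90° − 66° = 24°.
Weight W = 145 × 9.8 = 1421 N acts straight down.
Horizontal: T_left cos 43° = T_right cos 24°  →  T_right = 0.8006 T_left.
Vertical: T_left sin 43° + T_right sin 24° = 1421.
Substituting the horizontal relation into the vertical equation gives 1.008 T_left = 1421, so T_left = 1410 N.

T_left ≈ 1410 N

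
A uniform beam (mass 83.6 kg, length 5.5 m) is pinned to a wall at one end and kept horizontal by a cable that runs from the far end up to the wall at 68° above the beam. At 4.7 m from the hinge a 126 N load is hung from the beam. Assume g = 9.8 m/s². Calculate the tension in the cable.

Take torques about the hinge: T sin 68° · 5.5 = 83.6×9.8×2.75 + 126×4.7 = 2845.2 N·m.
So T = 2845.2 / (0.9272 × 5.5) = 557.94 N.

T ≈ 558 N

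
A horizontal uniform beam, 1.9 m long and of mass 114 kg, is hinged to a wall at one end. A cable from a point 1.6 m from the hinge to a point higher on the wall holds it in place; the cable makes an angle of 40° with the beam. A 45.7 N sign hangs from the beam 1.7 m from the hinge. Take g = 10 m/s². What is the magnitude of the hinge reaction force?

Take torques about the hinge: T sin 40° · 1.6 = 114×10×0.95 + 45.7×1.7 = 1160.7 N·m.
So T = 1160.7 / (0.6428 × 1.6) = 1128.6 N.
ΣF_x = 0: H_x = T cos 40° = 864.54 N.
ΣF_y = 0: H_y = (114×10 + 45.7) − T sin 40° = 1185.7 − 725.43 = 460.27 N.
|H| = √(H_x² + H_y²) = √((864.54)² + (460.27)²) = 979.42 N.

|H| ≈ 979 N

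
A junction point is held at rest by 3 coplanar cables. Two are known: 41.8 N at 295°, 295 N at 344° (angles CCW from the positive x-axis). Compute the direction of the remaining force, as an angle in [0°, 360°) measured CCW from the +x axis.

Sum the known components: ΣF_x = 301.2 N, ΣF_y = -119.2 N.
For equilibrium the remaining force must supply (−ΣF_x, −ΣF_y) = (-301.2, 119.2) N.
Magnitude = √((-301.2)² + (119.2)²) = 324 N; direction = atan2(119.2, -301.2) = 158.4°.

θ ≈ 158°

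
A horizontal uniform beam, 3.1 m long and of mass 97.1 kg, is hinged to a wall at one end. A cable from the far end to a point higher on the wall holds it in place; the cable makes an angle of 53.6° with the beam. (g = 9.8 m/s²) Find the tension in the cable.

T ≈ 591 N

Take torques about the hinge: T sin 53.6° · 3.1 = 97.1×9.8×1.55 = 1474.9 N·m.
So T = 1474.9 / (0.8049 × 3.1) = 591.12 N.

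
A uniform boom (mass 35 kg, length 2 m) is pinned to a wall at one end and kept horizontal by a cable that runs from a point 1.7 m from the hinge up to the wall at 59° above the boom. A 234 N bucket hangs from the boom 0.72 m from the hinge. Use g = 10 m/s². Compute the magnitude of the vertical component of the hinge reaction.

|H_y| ≈ 279 N

Take torques about the hinge: T sin 59° · 1.7 = 35×10×1 + 234×0.72 = 518.48 N·m.
So T = 518.48 / (0.8572 × 1.7) = 355.81 N.
ΣF_y = 0: H_y = (35×10 + 234) − T sin 59° = 584 − 304.99 = 279.01 N.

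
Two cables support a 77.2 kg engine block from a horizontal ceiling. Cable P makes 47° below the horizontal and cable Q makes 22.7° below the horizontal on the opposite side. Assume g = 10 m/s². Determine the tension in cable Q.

T_Q ≈ 561 N

Weight W = 77.2 × 10 = 772 N acts straight down.
Horizontal: T_P cos 47° = T_Q cos 22.7°  →  T_P = 1.353 T_Q.
Vertical: T_P sin 47° + T_Q sin 22.7° = 772.
Substituting the horizontal relation into the vertical equation gives 1.375 T_Q = 772, so T_Q = 561.4 N.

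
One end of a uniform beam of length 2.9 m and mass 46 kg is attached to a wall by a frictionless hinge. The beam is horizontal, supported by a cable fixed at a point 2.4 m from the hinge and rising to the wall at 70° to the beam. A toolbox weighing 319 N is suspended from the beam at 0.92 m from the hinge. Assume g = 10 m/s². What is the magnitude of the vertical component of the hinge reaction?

|H_y| ≈ 379 N

Take torques about the hinge: T sin 70° · 2.4 = 46×10×1.45 + 319×0.92 = 960.48 N·m.
So T = 960.48 / (0.9397 × 2.4) = 425.88 N.
ΣF_y = 0: H_y = (46×10 + 319) − T sin 70° = 779 − 400.2 = 378.8 N.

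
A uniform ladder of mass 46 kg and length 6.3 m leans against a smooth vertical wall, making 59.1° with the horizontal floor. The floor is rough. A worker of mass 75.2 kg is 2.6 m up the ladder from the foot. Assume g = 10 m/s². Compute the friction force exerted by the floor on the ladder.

Torques about the foot: N_wall · 6.3 sin 59.1° = 46×10×3.15 cos 59.1° + 75.2×10×2.6 cos 59.1° → N_wall = 323.39 N.
ΣF_x = 0: f_floor = N_wall = 323.39 N.

f ≈ 323 N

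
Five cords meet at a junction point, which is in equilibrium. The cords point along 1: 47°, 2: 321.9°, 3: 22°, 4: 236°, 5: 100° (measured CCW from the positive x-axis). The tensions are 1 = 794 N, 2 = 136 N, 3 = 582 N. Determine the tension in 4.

Resolve: ΣF_x = 794 cos 47° + 136 cos 321.9° + 582 cos 22° + T_4 cos 236° + T_5 cos 100° = 0.
        ΣF_y = 794 sin 47° + 136 sin 321.9° + 582 sin 22° + T_4 sin 236° + T_5 sin 100° = 0.
The known terms sum to (1188, 714.8) N, so -0.5592 T_4 − 0.1736 T_5 = -1188 and -0.8290 T_4 + 0.9848 T_5 = -714.8.
Solving simultaneously: T_4 = 1863 N, T_5 = 842.6 N.

T_4 ≈ 1860 N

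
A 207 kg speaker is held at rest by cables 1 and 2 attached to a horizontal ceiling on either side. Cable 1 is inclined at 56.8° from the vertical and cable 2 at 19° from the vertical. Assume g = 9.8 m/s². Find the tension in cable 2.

T_2 ≈ 1750 N

Angles from the horizontal: cable 1 is 90° − 56.8° = 33.2°, cable 2 is 90° − 19° = 71°.
Weight W = 207 × 9.8 = 2029 N acts straight down.
Horizontal: T_1 cos 33.2° = T_2 cos 71°  →  T_1 = 0.3891 T_2.
Vertical: T_1 sin 33.2° + T_2 sin 71° = 2029.
Substituting the horizontal relation into the vertical equation gives 1.159 T_2 = 2029, so T_2 = 1751 N.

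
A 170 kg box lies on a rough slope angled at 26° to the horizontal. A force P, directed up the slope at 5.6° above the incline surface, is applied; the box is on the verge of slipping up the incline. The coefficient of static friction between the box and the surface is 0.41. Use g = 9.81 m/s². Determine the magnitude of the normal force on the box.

N ≈ 1370 N

On the verge of sliding up the incline, friction equals μN and acts down the slope.
Perpendicular: N + P sin 5.6° = W cos 26° = 1499 N.
Along incline: P cos 5.6° = W sin 26° + μN  with W sin 26° = 731.1 N.
Solving the pair for P and N: P = 1300 N, N = 1372 N (and f = μN = 562.6 N).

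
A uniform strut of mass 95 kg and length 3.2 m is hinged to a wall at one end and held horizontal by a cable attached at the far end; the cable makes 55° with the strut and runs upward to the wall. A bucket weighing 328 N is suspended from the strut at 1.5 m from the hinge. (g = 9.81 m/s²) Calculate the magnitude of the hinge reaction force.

Take torques about the hinge: T sin 55° · 3.2 = 95×9.81×1.6 + 328×1.5 = 1983.1 N·m.
So T = 1983.1 / (0.8192 × 3.2) = 756.54 N.
ΣF_x = 0: H_x = T cos 55° = 433.94 N.
ΣF_y = 0: H_y = (95×9.81 + 328) − T sin 55° = 1260 − 619.73 = 640.23 N.
|H| = √(H_x² + H_y²) = √((433.94)² + (640.23)²) = 773.43 N.

|H| ≈ 773 N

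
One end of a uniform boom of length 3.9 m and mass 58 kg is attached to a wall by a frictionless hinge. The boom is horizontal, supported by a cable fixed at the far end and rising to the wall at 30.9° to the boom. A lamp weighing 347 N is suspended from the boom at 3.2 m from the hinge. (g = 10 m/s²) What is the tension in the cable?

Take torques about the hinge: T sin 30.9° · 3.9 = 58×10×1.95 + 347×3.2 = 2241.4 N·m.
So T = 2241.4 / (0.5135 × 3.9) = 1119.1 N.

T ≈ 1120 N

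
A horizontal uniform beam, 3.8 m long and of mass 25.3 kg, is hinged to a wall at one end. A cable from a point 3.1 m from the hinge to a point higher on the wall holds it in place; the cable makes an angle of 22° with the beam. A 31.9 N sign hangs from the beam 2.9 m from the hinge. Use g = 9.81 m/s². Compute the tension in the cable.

T ≈ 486 N

Take torques about the hinge: T sin 22° · 3.1 = 25.3×9.81×1.9 + 31.9×2.9 = 564.08 N·m.
So T = 564.08 / (0.3746 × 3.1) = 485.74 N.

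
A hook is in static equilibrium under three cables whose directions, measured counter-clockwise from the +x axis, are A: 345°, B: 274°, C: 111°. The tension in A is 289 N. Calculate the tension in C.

T_C ≈ 935 N

Resolve: ΣF_x = 289 cos 345° + T_B cos 274° + T_C cos 111° = 0.
        ΣF_y = 289 sin 345° + T_B sin 274° + T_C sin 111° = 0.
The known terms sum to (279.2, -74.8) N, so 0.0698 T_B − 0.3584 T_C = -279.2 and -0.9976 T_B + 0.9336 T_C = 74.8.
Solving simultaneously: T_B = 799.7 N, T_C = 934.6 N.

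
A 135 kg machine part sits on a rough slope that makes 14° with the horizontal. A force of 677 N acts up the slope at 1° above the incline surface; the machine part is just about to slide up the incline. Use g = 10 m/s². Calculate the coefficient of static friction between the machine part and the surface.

On the verge of sliding up the incline, friction is at its maximum μN and acts down the slope.
Perpendicular to incline: N = W cos 14° − P sin 1° = 1310 − 11.82 = 1298 N.
Along incline: P cos 1° − μN = W sin 14° → μ = −(W sin 14° − P cos 1°) / N = 0.2699.

μ ≈ 0.270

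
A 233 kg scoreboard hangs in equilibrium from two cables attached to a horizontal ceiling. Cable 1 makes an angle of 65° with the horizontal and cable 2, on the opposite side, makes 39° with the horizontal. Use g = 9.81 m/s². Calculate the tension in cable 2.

T_2 ≈ 996 N

Weight W = 233 × 9.81 = 2286 N acts straight down.
Horizontal: T_1 cos 65° = T_2 cos 39°  →  T_1 = 1.839 T_2.
Vertical: T_1 sin 65° + T_2 sin 39° = 2286.
Substituting the horizontal relation into the vertical equation gives 2.296 T_2 = 2286, so T_2 = 995.6 N.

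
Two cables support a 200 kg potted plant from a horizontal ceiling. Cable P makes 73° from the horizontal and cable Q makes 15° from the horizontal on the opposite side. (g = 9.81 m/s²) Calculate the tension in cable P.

T_P ≈ 1900 N

Weight W = 200 × 9.81 = 1962 N acts straight down.
Horizontal: T_P cos 73° = T_Q cos 15°  →  T_Q = 0.3027 T_P.
Vertical: T_P sin 73° + T_Q sin 15° = 1962.
Substituting the horizontal relation into the vertical equation gives 1.035 T_P = 1962, so T_P = 1896 N.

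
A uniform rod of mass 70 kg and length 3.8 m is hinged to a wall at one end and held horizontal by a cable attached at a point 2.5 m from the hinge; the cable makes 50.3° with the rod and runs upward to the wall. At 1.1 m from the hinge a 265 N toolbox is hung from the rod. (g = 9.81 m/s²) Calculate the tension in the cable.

T ≈ 830 N

Take torques about the hinge: T sin 50.3° · 2.5 = 70×9.81×1.9 + 265×1.1 = 1596.2 N·m.
So T = 1596.2 / (0.7694 × 2.5) = 829.86 N.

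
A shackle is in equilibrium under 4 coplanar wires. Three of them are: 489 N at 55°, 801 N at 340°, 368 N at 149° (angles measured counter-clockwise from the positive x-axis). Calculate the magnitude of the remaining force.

F ≈ 784 N

Sum the known components: ΣF_x = 717.7 N, ΣF_y = 316.1 N.
For equilibrium the remaining force must supply (−ΣF_x, −ΣF_y) = (-717.7, -316.1) N.
Magnitude = √((-717.7)² + (-316.1)²) = 784.3 N; direction = atan2(-316.1, -717.7) = 203.8°.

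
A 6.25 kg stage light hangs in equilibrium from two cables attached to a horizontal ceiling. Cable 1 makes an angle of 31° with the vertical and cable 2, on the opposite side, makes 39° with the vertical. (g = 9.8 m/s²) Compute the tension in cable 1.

T_1 ≈ 41 N

Angles from the horizontal: cable 1 is 90° − 31° = 59°, cable 2 is 90° − 39° = 51°.
Weight W = 6.25 × 9.8 = 61.25 N acts straight down.
Horizontal: T_1 cos 59° = T_2 cos 51°  →  T_2 = 0.8184 T_1.
Vertical: T_1 sin 59° + T_2 sin 51° = 61.25.
Substituting the horizontal relation into the vertical equation gives 1.493 T_1 = 61.25, so T_1 = 41.02 N.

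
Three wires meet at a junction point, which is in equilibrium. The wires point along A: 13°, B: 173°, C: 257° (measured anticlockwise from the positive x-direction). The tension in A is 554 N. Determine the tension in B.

Resolve: ΣF_x = 554 cos 13° + T_B cos 173° + T_C cos 257° = 0.
        ΣF_y = 554 sin 13° + T_B sin 173° + T_C sin 257° = 0.
The known terms sum to (539.8, 124.6) N, so -0.9925 T_B − 0.2250 T_C = -539.8 and 0.1219 T_B − 0.9744 T_C = -124.6.
Solving simultaneously: T_B = 500.7 N, T_C = 190.5 N.

T_B ≈ 501 N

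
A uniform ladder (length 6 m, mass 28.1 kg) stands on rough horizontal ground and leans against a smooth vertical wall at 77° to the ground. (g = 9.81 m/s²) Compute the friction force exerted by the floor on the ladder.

Torques about the foot: N_wall · 6 sin 77° = 28.1×9.81×3 cos 77° → N_wall = 31.821 N.
ΣF_x = 0: f_floor = N_wall = 31.821 N.

f ≈ 31.8 N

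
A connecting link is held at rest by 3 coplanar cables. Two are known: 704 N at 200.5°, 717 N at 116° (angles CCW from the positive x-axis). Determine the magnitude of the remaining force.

Sum the known components: ΣF_x = -973.7 N, ΣF_y = 397.9 N.
For equilibrium the remaining force must supply (−ΣF_x, −ΣF_y) = (973.7, -397.9) N.
Magnitude = √((973.7)² + (-397.9)²) = 1052 N; direction = atan2(-397.9, 973.7) = 337.8°.

F ≈ 1050 N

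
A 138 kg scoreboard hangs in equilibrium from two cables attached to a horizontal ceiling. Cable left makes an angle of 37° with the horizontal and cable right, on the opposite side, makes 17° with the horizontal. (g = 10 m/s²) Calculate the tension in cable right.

T_right ≈ 1360 N

Weight W = 138 × 10 = 1380 N acts straight down.
Horizontal: T_left cos 37° = T_right cos 17°  →  T_left = 1.197 T_right.
Vertical: T_left sin 37° + T_right sin 17° = 1380.
Substituting the horizontal relation into the vertical equation gives 1.013 T_right = 1380, so T_right = 1362 N.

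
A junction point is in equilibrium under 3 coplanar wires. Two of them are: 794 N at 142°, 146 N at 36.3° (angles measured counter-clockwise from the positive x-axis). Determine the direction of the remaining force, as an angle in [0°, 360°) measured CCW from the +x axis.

θ ≈ 311°

Sum the known components: ΣF_x = -508 N, ΣF_y = 575.3 N.
For equilibrium the remaining force must supply (−ΣF_x, −ΣF_y) = (508, -575.3) N.
Magnitude = √((508)² + (-575.3)²) = 767.5 N; direction = atan2(-575.3, 508) = 311.4°.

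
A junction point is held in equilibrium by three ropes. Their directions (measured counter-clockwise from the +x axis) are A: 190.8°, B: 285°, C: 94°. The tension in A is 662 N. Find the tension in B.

Resolve: ΣF_x = 662 cos 190.8° + T_B cos 285° + T_C cos 94° = 0.
        ΣF_y = 662 sin 190.8° + T_B sin 285° + T_C sin 94° = 0.
The known terms sum to (-650.3, -124) N, so 0.2588 T_B − 0.0698 T_C = 650.3 and -0.9659 T_B + 0.9976 T_C = 124.
Solving simultaneously: T_B = 3445 N, T_C = 3460 N.

T_B ≈ 3450 N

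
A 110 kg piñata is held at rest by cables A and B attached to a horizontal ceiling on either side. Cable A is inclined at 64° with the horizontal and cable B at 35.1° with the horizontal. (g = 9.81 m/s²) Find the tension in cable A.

T_A ≈ 894 N

Weight W = 110 × 9.81 = 1079 N acts straight down.
Horizontal: T_A cos 64° = T_B cos 35.1°  →  T_B = 0.5358 T_A.
Vertical: T_A sin 64° + T_B sin 35.1° = 1079.
Substituting the horizontal relation into the vertical equation gives 1.207 T_A = 1079, so T_A = 894.1 N.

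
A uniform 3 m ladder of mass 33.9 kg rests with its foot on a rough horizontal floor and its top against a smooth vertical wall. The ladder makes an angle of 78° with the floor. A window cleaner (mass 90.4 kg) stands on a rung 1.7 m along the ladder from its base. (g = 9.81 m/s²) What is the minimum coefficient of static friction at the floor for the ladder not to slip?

ΣF_y = 0: N_floor = 33.9×9.81 + 90.4×9.81 = 1219.4 N.
Torques about the foot: N_wall · 3 sin 78° = 33.9×9.81×1.5 cos 78° + 90.4×9.81×1.7 cos 78° → N_wall = 142.16 N.
ΣF_x = 0: f_floor = N_wall = 142.16 N.
μ_min = f_floor / N_floor = 142.16 / 1219.4 = 0.1166.

μ_min ≈ 0.117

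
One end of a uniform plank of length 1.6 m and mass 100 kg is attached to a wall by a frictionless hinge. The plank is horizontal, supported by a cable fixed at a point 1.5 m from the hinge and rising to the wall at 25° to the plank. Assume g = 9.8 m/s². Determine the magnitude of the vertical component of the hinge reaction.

Take torques about the hinge: T sin 25° · 1.5 = 100×9.8×0.8 = 784 N·m.
So T = 784 / (0.4226 × 1.5) = 1236.7 N.
ΣF_y = 0: H_y = (100×9.8) − T sin 25° = 980 − 522.67 = 457.33 N.

|H_y| ≈ 457 N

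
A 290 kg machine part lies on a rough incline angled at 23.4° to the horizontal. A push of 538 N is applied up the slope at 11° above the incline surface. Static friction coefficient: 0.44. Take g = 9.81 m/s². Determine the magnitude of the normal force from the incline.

N ≈ 2510 N

Axes along / perpendicular to the incline. W sin 23.4° = 1130 N down-slope; W cos 23.4° = 2611 N into the surface.
Perpendicular: N = W cos 23.4° − P sin 11° = 2611 − 102.7 = 2508 N.
Along incline: P cos 11° + f = W sin 23.4° (friction acts up-slope) → f = 1130 − 528.1 = 601.7 N.
|f| = 601.7 N ≤ μN = 1104 N, so the machine part is indeed static.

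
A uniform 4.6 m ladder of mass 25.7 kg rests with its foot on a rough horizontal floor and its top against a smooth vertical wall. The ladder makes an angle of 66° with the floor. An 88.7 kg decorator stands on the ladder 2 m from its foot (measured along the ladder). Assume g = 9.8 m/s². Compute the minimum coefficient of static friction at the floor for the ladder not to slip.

ΣF_y = 0: N_floor = 25.7×9.8 + 88.7×9.8 = 1121.1 N.
Torques about the foot: N_wall · 4.6 sin 66° = 25.7×9.8×2.3 cos 66° + 88.7×9.8×2 cos 66° → N_wall = 224.34 N.
ΣF_x = 0: f_floor = N_wall = 224.34 N.
μ_min = f_floor / N_floor = 224.34 / 1121.1 = 0.2001.

μ_min ≈ 0.200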